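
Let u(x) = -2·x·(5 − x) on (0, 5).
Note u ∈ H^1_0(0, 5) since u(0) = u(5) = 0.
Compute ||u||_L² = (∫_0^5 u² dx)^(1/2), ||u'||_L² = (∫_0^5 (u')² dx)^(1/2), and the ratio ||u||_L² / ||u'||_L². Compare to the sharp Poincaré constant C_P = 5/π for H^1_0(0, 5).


||u||_L² / ||u'||_L² = sqrt(10)/2 < C_P = 5/π.

u(x) = -2·x·(5 − x), so u'(x) = 4*x - 10.
u(x) = -2·x·(5 − x) vanishes at x = 0 and x = 5, so u ∈ H^1_0(0, 5). Differentiate via the product rule and integrate the resulting polynomials term by term.
  ∫_0^5 u² dx = ∫_0^5 (4*x^4 - 40*x^3 + 100*x^2) dx. Term by term:
    ∫_0^5 4*x^4 dx = 2500;  ∫_0^5 -40*x^3 dx = -6250;  ∫_0^5 100*x^2 dx = 12500/3.
  Sum: 2500 − 6250 + 12500/3 = 1250/3.
  ∫_0^5 (u')² dx = ∫_0^5 (16*x^2 - 80*x + 100) dx. Term by term:
    ∫_0^5 16*x^2 dx = 2000/3;  ∫_0^5 -80*x dx = -1000;  ∫_0^5 100 dx = 500.
  Sum: 2000/3 − 1000 + 500 = 500/3.
∫_0^5 u² dx = 1250/3, so ||u||_L² = 25*sqrt(6)/3.
∫_0^5 (u')² dx = 500/3, so ||u'||_L² = 10*sqrt(15)/3.
Ratio ||u||_L² / ||u'||_L² = sqrt(10)/2.
Sharp Poincaré constant on H^1_0(0, 5) is C_P = L/π = 5/π, achieved by sin(π/5·x).
A polynomial bump cannot attain the sharp Poincaré constant (only the first sine eigenfunction does), so the ratio is strictly less than C_P, consistent with ||u||_L² ≤ C_P ||u'||_L².


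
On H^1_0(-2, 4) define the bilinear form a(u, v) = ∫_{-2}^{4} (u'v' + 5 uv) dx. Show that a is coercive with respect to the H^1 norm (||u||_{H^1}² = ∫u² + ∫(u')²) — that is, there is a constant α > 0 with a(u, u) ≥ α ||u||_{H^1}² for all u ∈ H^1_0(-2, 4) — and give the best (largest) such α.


α = 1

Coercivity of a(·,·) on H^1_0(-2, 4) means a(u, u) ≥ α ||u||_{H^1}² for every u ∈ H^1_0.
The interval has length L = 6, and Poincaré/coercivity depend only on L. Here a(u, u) = ∫(u')² + (5)·∫u².
Here c = 5 ≥ 1, so a(u,u) = ∫(u')² + c∫u² ≥ ∫(u')² + ∫u² = ||u||_{H^1}², i.e. α = 1 works. No larger α is possible: a(u,u) ≥ α||u||_{H^1}² means (1−α)∫(u')² ≥ (α−c)∫u², and for the modes u_n = sin(nπ(x−x₀)/L) (x₀ the left endpoint) one has ∫u_n²/∫(u_n')² = (L/(nπ))² → 0, so a(u_n,u_n)/||u_n||_{H^1}² → 1. Hence the optimal constant is α = 1.
Therefore α = 1.


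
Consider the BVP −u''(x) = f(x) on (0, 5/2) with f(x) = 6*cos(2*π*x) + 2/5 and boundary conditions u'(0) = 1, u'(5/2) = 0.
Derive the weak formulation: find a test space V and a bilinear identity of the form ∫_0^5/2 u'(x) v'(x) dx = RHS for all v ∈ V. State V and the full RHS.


V = H^1(0, 5/2) (v unrestricted at boundary; u is determined up to an additive constant); weak form: ∫_0^5/2 u'v' dx = ∫_0^5/2 (6*cos(2*π*x) + 2/5) v dx − v(0) for all v ∈ V.

Multiply both sides by a test function v and integrate from 0 to 5/2:
  ∫_0^5/2 −u''(x) v(x) dx = ∫_0^5/2 f(x) v(x) dx.
Integrate the LHS by parts once:
  ∫_0^5/2 −u'' v dx = −[u'(x) v(x)]_0^5/2 + ∫_0^5/2 u'(x) v'(x) dx.
Thus ∫_0^5/2 u'(x) v'(x) dx = ∫_0^5/2 f(x) v(x) dx + [u'(x) v(x)]_0^5/2.
Choose V so that boundary terms are either known or forced to vanish.
u has inhomogeneous Neumann u'(0) = 1, u'(5/2) = 0. [u' v]_0^5/2 = (0)·v(5/2) − (1)·v(0) = − v(0). Take V = H^1(0, 5/2); boundary term becomes part of RHS.
Weak formulation: find u (satisfying any essential BC) such that ∫_0^5/2 u'(x) v'(x) dx = ∫_0^5/2 f v dx − v(0) for all v ∈ V (Neumann data are natural BCs: they enter the RHS as boundary terms).
Substituting f(x) = 6*cos(2*π*x) + 2/5, the right-hand side is ∫_0^5/2 (6*cos(2*π*x) + 2/5) v dx − v(0).
Compatibility check (pure Neumann): taking v ≡ 1 ∈ V gives 0 = ∫_0^5/2 f dx + (0) − (1), i.e. ∫_0^5/2 f dx must equal u'(0) − u'(5/2) = 1. Indeed ∫_0^5/2 (6*cos(2*π*x) + 2/5) dx = 1, so the data are compatible. The solution is then unique only up to an additive constant (fix it e.g. by requiring ∫_0^5/2 u dx = 0).


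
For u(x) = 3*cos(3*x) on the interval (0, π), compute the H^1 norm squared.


||u||_{H^1(0,π)}^2 = 45*π

u'(x) = -9*sin(3*x).
Expand u² and (u')² and integrate term by term on (0, π), using: for integers n ≥ 1, ∫_0^π sin²(nx) dx = ∫_0^π cos²(nx) dx = π/2; for n ≠ n', ∫_0^π sin(nx)sin(n'x) dx = ∫_0^π cos(nx)cos(n'x) dx = 0; and by product-to-sum, ∫_0^π sin(nx)cos(n'x) dx = ½∫_0^π [sin((n+n')x) + sin((n−n')x)] dx, which is 0 when n+n' is even and 2n/(n²−n'²) when n+n' is odd (it need not vanish on (0, π)).
  u² squared terms: (3)²·∫cos(3x)² dx = 9·π/2 = 9*π/2.
  So ∫_0^π u² dx = 9*π/2.
  (u')² squared terms: (-9)²·∫sin(3x)² dx = 81·π/2 = 81*π/2.
  So ∫_0^π (u')² dx = 81*π/2.
||u||_{H^1}^2 = (9*π/2) + (81*π/2) = 45*π.


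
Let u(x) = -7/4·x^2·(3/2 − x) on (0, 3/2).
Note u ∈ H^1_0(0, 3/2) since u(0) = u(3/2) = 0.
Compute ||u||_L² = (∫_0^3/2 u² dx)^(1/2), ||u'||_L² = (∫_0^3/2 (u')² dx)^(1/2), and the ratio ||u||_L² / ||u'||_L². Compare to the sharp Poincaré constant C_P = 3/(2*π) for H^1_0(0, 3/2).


||u||_L² / ||u'||_L² = 3*sqrt(14)/28 < C_P = 3/(2*π).

u(x) = -7/4·x^2·(3/2 − x), so u'(x) = 21*x*(x - 1)/4.
u(x) = -7/4·x^2·(3/2 − x) vanishes at x = 0 and x = 3/2, so u ∈ H^1_0(0, 3/2). Differentiate via the product rule and integrate the resulting polynomials term by term.
  ∫_0^3/2 u² dx = ∫_0^3/2 (49*x^6/16 - 147*x^5/16 + 441*x^4/64) dx. Term by term:
    ∫_0^3/2 49*x^6/16 dx = 15309/2048;  ∫_0^3/2 -147*x^5/16 dx = -35721/2048;  ∫_0^3/2 441*x^4/64 dx = 107163/10240.
  Sum: 15309/2048 − 35721/2048 + 107163/10240 = 5103/10240.
  ∫_0^3/2 (u')² dx = ∫_0^3/2 (441*x^4/16 - 441*x^3/8 + 441*x^2/16) dx. Term by term:
    ∫_0^3/2 441*x^4/16 dx = 107163/2560;  ∫_0^3/2 -441*x^3/8 dx = -35721/512;  ∫_0^3/2 441*x^2/16 dx = 3969/128.
  Sum: 107163/2560 − 35721/512 + 3969/128 = 3969/1280.
∫_0^3/2 u² dx = 5103/10240, so ||u||_L² = 27*sqrt(70)/320.
∫_0^3/2 (u')² dx = 3969/1280, so ||u'||_L² = 63*sqrt(5)/80.
Ratio ||u||_L² / ||u'||_L² = 3*sqrt(14)/28.
Sharp Poincaré constant on H^1_0(0, 3/2) is C_P = L/π = 3/(2*π), achieved by sin(2*π/3·x).
A polynomial bump cannot attain the sharp Poincaré constant (only the first sine eigenfunction does), so the ratio is strictly less than C_P, consistent with ||u||_L² ≤ C_P ||u'||_L².


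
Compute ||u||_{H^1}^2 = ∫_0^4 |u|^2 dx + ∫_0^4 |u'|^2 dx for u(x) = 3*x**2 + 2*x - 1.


||u||_{H^1}^2 = 52748/15

The H^1 norm (squared) on an interval (0, L) is
  ||u||_{H^1}^2 = ∫_0^L u(x)^2 dx + ∫_0^L u'(x)^2 dx.
Compute u'(x) = 6*x + 2.
Then u(x)^2 = 9*x**4 + 12*x**3 - 2*x**2 - 4*x + 1 and u'(x)^2 = 36*x**2 + 24*x + 4.
Integrate each monomial from 0 to 4 using ∫_0^4 c·x^n dx = c·4^(n+1)/(n+1):
  ∫_0^4 u(x)^2 dx = ∫_0^4 (9*x^4 + 12*x^3 - 2*x^2 - 4*x + 1) dx. Term by term:
    ∫_0^4 9*x^4 dx = 9216/5;  ∫_0^4 12*x^3 dx = 768;  ∫_0^4 -2*x^2 dx = -128/3;
    ∫_0^4 -4*x dx = -32;  ∫_0^4 1 dx = 4.
  Sum: 9216/5 + 768 − 128/3 − 32 + 4 = 38108/15.
  ∫_0^4 u'(x)^2 dx = ∫_0^4 (36*x^2 + 24*x + 4) dx. Term by term:
    ∫_0^4 36*x^2 dx = 768;  ∫_0^4 24*x dx = 192;  ∫_0^4 4 dx = 16.
  Sum: 768 + 192 + 16 = 976.
Adding: ||u||_{H^1}^2 = 38108/15 + 976 = 52748/15.


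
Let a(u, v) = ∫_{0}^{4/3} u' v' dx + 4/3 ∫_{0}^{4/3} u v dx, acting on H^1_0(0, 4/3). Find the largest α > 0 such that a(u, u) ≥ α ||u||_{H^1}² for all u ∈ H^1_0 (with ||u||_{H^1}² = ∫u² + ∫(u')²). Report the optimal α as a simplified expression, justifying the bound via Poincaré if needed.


α = 1

Coercivity of a(·,·) on H^1_0(0, 4/3) means a(u, u) ≥ α ||u||_{H^1}² for every u ∈ H^1_0.
The interval has length L = 4/3, and Poincaré/coercivity depend only on L. Here a(u, u) = ∫(u')² + (4/3)·∫u².
Here c = 4/3 ≥ 1, so a(u,u) = ∫(u')² + c∫u² ≥ ∫(u')² + ∫u² = ||u||_{H^1}², i.e. α = 1 works. No larger α is possible: a(u,u) ≥ α||u||_{H^1}² means (1−α)∫(u')² ≥ (α−c)∫u², and for the modes u_n = sin(nπ(x−x₀)/L) (x₀ the left endpoint) one has ∫u_n²/∫(u_n')² = (L/(nπ))² → 0, so a(u_n,u_n)/||u_n||_{H^1}² → 1. Hence the optimal constant is α = 1.
Therefore α = 1.


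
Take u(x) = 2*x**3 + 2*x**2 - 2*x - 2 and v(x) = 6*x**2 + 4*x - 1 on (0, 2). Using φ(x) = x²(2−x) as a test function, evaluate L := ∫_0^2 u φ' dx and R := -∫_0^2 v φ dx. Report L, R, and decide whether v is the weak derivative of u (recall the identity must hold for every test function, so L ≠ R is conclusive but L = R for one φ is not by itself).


LHS = -248/15, RHS = -268/15. No, v is not the weak derivative of u.

u(x) = 2*x**3 + 2*x**2 - 2*x - 2, classical derivative u'(x) = 6*x**2 + 4*x - 2.
φ(x) = x²(2−x), so φ'(x) = x*(4 - 3*x).
Note φ(0) = φ(2) = 0, so the boundary term u·φ vanishes.
LHS = ∫_0^2 u(x) φ'(x) dx = ∫_0^2 (-6*x^5 + 2*x^4 + 14*x^3 - 2*x^2 - 8*x) dx. Term by term:
  ∫_0^2 -6*x^5 dx = -64;  ∫_0^2 2*x^4 dx = 64/5;  ∫_0^2 14*x^3 dx = 56;
  ∫_0^2 -2*x^2 dx = -16/3;  ∫_0^2 -8*x dx = -16.
Sum: -64 + 64/5 + 56 − 16/3 − 16 = -248/15.
So LHS = -248/15.
∫_0^2 v(x) φ(x) dx = ∫_0^2 (-6*x^5 + 8*x^4 + 9*x^3 - 2*x^2) dx. Term by term:
  ∫_0^2 -6*x^5 dx = -64;  ∫_0^2 8*x^4 dx = 256/5;  ∫_0^2 9*x^3 dx = 36;
  ∫_0^2 -2*x^2 dx = -16/3.
Sum: -64 + 256/5 + 36 − 16/3 = 268/15.
So RHS = -∫_0^2 v(x) φ(x) dx = -268/15.
LHS − RHS = 4/3 ≠ 0, so the identity fails.
(For a valid weak derivative the identity must hold for EVERY test function, in particular this one. The failure shows v is NOT the weak derivative of u.)
Correct weak derivative would be u'(x) = 6*x**2 + 4*x - 2.


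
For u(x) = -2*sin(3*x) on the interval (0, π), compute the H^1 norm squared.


||u||_{H^1(0,π)}^2 = 20*π

u'(x) = -6*cos(3*x).
Expand u² and (u')² and integrate term by term on (0, π), using: for integers n ≥ 1, ∫_0^π sin²(nx) dx = ∫_0^π cos²(nx) dx = π/2; for n ≠ n', ∫_0^π sin(nx)sin(n'x) dx = ∫_0^π cos(nx)cos(n'x) dx = 0; and by product-to-sum, ∫_0^π sin(nx)cos(n'x) dx = ½∫_0^π [sin((n+n')x) + sin((n−n')x)] dx, which is 0 when n+n' is even and 2n/(n²−n'²) when n+n' is odd (it need not vanish on (0, π)).
  u² squared terms: (-2)²·∫sin(3x)² dx = 4·π/2 = 2*π.
  So ∫_0^π u² dx = 2*π.
  (u')² squared terms: (-6)²·∫cos(3x)² dx = 36·π/2 = 18*π.
  So ∫_0^π (u')² dx = 18*π.
||u||_{H^1}^2 = (2*π) + (18*π) = 20*π.


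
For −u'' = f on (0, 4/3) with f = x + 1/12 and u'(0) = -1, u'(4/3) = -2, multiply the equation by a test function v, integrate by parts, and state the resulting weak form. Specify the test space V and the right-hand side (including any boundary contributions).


V = H^1(0, 4/3) (v unrestricted at boundary; u is determined up to an additive constant); weak form: ∫_0^4/3 u'v' dx = ∫_0^4/3 (x + 1/12) v dx − 2·v(4/3) + v(0) for all v ∈ V.

Multiply both sides by a test function v and integrate from 0 to 4/3:
  ∫_0^4/3 −u''(x) v(x) dx = ∫_0^4/3 f(x) v(x) dx.
Integrate the LHS by parts once:
  ∫_0^4/3 −u'' v dx = −[u'(x) v(x)]_0^4/3 + ∫_0^4/3 u'(x) v'(x) dx.
Thus ∫_0^4/3 u'(x) v'(x) dx = ∫_0^4/3 f(x) v(x) dx + [u'(x) v(x)]_0^4/3.
Choose V so that boundary terms are either known or forced to vanish.
u has inhomogeneous Neumann u'(0) = -1, u'(4/3) = -2. [u' v]_0^4/3 = (-2)·v(4/3) − (-1)·v(0) = − 2·v(4/3) + v(0). Take V = H^1(0, 4/3); boundary term becomes part of RHS.
Weak formulation: find u (satisfying any essential BC) such that ∫_0^4/3 u'(x) v'(x) dx = ∫_0^4/3 f v dx − 2·v(4/3) + v(0) for all v ∈ V (Neumann data are natural BCs: they enter the RHS as boundary terms).
Substituting f(x) = x + 1/12, the right-hand side is ∫_0^4/3 (x + 1/12) v dx − 2·v(4/3) + v(0).
Compatibility check (pure Neumann): taking v ≡ 1 ∈ V gives 0 = ∫_0^4/3 f dx + (-2) − (-1), i.e. ∫_0^4/3 f dx must equal u'(0) − u'(4/3) = 1. Indeed ∫_0^4/3 (x + 1/12) dx = 1, so the data are compatible. The solution is then unique only up to an additive constant (fix it e.g. by requiring ∫_0^4/3 u dx = 0).


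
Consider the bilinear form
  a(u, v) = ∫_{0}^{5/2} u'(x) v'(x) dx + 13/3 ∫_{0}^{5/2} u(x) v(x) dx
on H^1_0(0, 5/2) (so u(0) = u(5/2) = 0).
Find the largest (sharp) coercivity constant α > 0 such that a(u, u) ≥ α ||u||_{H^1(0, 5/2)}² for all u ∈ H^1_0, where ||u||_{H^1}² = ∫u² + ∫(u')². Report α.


α = 1

Coercivity of a(·,·) on H^1_0(0, 5/2) means a(u, u) ≥ α ||u||_{H^1}² for every u ∈ H^1_0.
The interval has length L = 5/2, and Poincaré/coercivity depend only on L. Here a(u, u) = ∫(u')² + (13/3)·∫u².
Here c = 13/3 ≥ 1, so a(u,u) = ∫(u')² + c∫u² ≥ ∫(u')² + ∫u² = ||u||_{H^1}², i.e. α = 1 works. No larger α is possible: a(u,u) ≥ α||u||_{H^1}² means (1−α)∫(u')² ≥ (α−c)∫u², and for the modes u_n = sin(nπ(x−x₀)/L) (x₀ the left endpoint) one has ∫u_n²/∫(u_n')² = (L/(nπ))² → 0, so a(u_n,u_n)/||u_n||_{H^1}² → 1. Hence the optimal constant is α = 1.
Therefore α = 1.


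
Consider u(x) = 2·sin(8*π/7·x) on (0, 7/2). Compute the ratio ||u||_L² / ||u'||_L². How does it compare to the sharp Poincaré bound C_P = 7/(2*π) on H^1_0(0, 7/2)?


||u||_L² / ||u'||_L² = 7/(8*π) < C_P = 7/(2*π).

u(x) = 2·sin(8*π/7·x), so u'(x) = 16*π*cos(8*π*x/7)/7.
Writing u(x) = A·sin(kπx/L) with A = 2 and k = 4, use ∫_0^L sin²(kπx/L) dx = L/2 and ∫_0^L cos²(kπx/L) dx = L/2.
u² = 4·sin²(8*π/7·x) and (u')² = 256*π^2/49·cos²(8*π/7·x), and each of sin², cos² integrates to L/2 = 7/4 over (0, 7/2).
∫_0^7/2 u² dx = 7, so ||u||_L² = sqrt(7).
∫_0^7/2 (u')² dx = 64*π^2/7, so ||u'||_L² = 8*sqrt(7)*π/7.
Ratio ||u||_L² / ||u'||_L² = 7/(8*π).
Sharp Poincaré constant on H^1_0(0, 7/2) is C_P = L/π = 7/(2*π), achieved by sin(2*π/7·x).
This is the k = 4 harmonic; the ratio L/(kπ) is strictly less than C_P = L/π, consistent with the sharp inequality ||u||_L² ≤ C_P ||u'||_L².


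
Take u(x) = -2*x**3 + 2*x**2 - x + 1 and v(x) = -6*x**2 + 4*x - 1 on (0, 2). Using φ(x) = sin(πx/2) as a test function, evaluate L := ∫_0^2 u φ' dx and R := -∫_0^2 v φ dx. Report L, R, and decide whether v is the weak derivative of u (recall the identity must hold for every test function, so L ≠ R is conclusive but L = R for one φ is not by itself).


LHS = -192/π^3 + 36/π, RHS = -192/π^3 + 36/π. Yes, v = u' weakly.

u(x) = -2*x**3 + 2*x**2 - x + 1, classical derivative u'(x) = -6*x**2 + 4*x - 1.
φ(x) = sin(πx/2), so φ'(x) = π*cos(π*x/2)/2.
Note φ(0) = φ(2) = 0, so the boundary term u·φ vanishes.
LHS = ∫_0^2 u(x) φ'(x) dx = ∫_0^2 (-π*x^3*cos(π*x/2) + π*x^2*cos(π*x/2) - π*x*cos(π*x/2)/2 + π*cos(π*x/2)/2) dx. Term by term:
  ∫_0^2 π*cos(π*x/2)/2 dx = 0;  ∫_0^2 π*x^2*cos(π*x/2) dx = -16/π;  ∫_0^2 -π*x^3*cos(π*x/2) dx = -192/π^3 + 48/π;
  ∫_0^2 -π*x*cos(π*x/2)/2 dx = 4/π.
Sum: 0 − 16/π + -192/π^3 + 48/π + 4/π = -192/π^3 + 36/π.
So LHS = -192/π^3 + 36/π.
∫_0^2 v(x) φ(x) dx = ∫_0^2 (-6*x^2*sin(π*x/2) + 4*x*sin(π*x/2) - sin(π*x/2)) dx. Term by term:
  ∫_0^2 -sin(π*x/2) dx = -4/π;  ∫_0^2 -6*x^2*sin(π*x/2) dx = -48/π + 192/π^3;  ∫_0^2 4*x*sin(π*x/2) dx = 16/π.
Sum: -4/π + -48/π + 192/π^3 + 16/π = -36/π + 192/π^3.
So RHS = -∫_0^2 v(x) φ(x) dx = -192/π^3 + 36/π.
LHS = RHS, so the identity holds for this test φ.
Moreover u is smooth here and v(x) = u'(x) = -6*x**2 + 4*x - 1 pointwise, so the identity holds for every test function. Hence v is the weak derivative of u.


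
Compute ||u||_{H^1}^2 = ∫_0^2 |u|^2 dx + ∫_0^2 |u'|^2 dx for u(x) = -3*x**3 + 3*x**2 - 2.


||u||_{H^1}^2 = 1656/7

The H^1 norm (squared) on an interval (0, L) is
  ||u||_{H^1}^2 = ∫_0^L u(x)^2 dx + ∫_0^L u'(x)^2 dx.
Compute u'(x) = -9*x**2 + 6*x.
Then u(x)^2 = 9*x**6 - 18*x**5 + 9*x**4 + 12*x**3 - 12*x**2 + 4 and u'(x)^2 = 81*x**4 - 108*x**3 + 36*x**2.
Integrate each monomial from 0 to 2 using ∫_0^2 c·x^n dx = c·2^(n+1)/(n+1):
  ∫_0^2 u(x)^2 dx = ∫_0^2 (9*x^6 - 18*x^5 + 9*x^4 + 12*x^3 - 12*x^2 + 4) dx. Term by term:
    ∫_0^2 9*x^6 dx = 1152/7;  ∫_0^2 -18*x^5 dx = -192;  ∫_0^2 9*x^4 dx = 288/5;
    ∫_0^2 12*x^3 dx = 48;  ∫_0^2 -12*x^2 dx = -32;  ∫_0^2 4 dx = 8.
  Sum: 1152/7 − 192 + 288/5 + 48 − 32 + 8 = 1896/35.
  ∫_0^2 u'(x)^2 dx = ∫_0^2 (81*x^4 - 108*x^3 + 36*x^2) dx. Term by term:
    ∫_0^2 81*x^4 dx = 2592/5;  ∫_0^2 -108*x^3 dx = -432;  ∫_0^2 36*x^2 dx = 96.
  Sum: 2592/5 − 432 + 96 = 912/5.
Adding: ||u||_{H^1}^2 = 1896/35 + 912/5 = 1656/7.


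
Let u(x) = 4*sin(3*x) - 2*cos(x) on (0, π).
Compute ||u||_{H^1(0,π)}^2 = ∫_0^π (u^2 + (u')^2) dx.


||u||_{H^1(0,π)}^2 = 84*π

u'(x) = 2*sin(x) + 12*cos(3*x).
Expand u² and (u')² and integrate term by term on (0, π), using: for integers n ≥ 1, ∫_0^π sin²(nx) dx = ∫_0^π cos²(nx) dx = π/2; for n ≠ n', ∫_0^π sin(nx)sin(n'x) dx = ∫_0^π cos(nx)cos(n'x) dx = 0; and by product-to-sum, ∫_0^π sin(nx)cos(n'x) dx = ½∫_0^π [sin((n+n')x) + sin((n−n')x)] dx, which is 0 when n+n' is even and 2n/(n²−n'²) when n+n' is odd (it need not vanish on (0, π)).
  u² squared terms: (-2)²·∫cos(x)² dx = 4·π/2 = 2*π;  (4)²·∫sin(3x)² dx = 16·π/2 = 8*π.
  u² cross terms: 2·(-2)·(4)·∫cos(x)·sin(3x) dx = -16·(0) = 0.
  So ∫_0^π u² dx = 2*π + 8*π + 0 = 10*π.
  (u')² squared terms: (2)²·∫sin(x)² dx = 4·π/2 = 2*π;  (12)²·∫cos(3x)² dx = 144·π/2 = 72*π.
  (u')² cross terms: 2·(2)·(12)·∫sin(x)·cos(3x) dx = 48·(0) = 0.
  So ∫_0^π (u')² dx = 2*π + 72*π + 0 = 74*π.
||u||_{H^1}^2 = (10*π) + (74*π) = 84*π.


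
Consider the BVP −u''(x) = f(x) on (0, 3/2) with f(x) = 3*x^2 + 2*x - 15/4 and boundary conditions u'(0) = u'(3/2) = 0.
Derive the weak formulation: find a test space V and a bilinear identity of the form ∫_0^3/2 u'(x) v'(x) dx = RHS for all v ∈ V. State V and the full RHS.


V = H^1(0, 3/2) (no boundary constraint on v; u is determined up to an additive constant); weak form: ∫_0^3/2 u'v' dx = ∫_0^3/2 (3*x^2 + 2*x - 15/4) v dx for all v ∈ V.

Multiply both sides by a test function v and integrate from 0 to 3/2:
  ∫_0^3/2 −u''(x) v(x) dx = ∫_0^3/2 f(x) v(x) dx.
Integrate the LHS by parts once:
  ∫_0^3/2 −u'' v dx = −[u'(x) v(x)]_0^3/2 + ∫_0^3/2 u'(x) v'(x) dx.
Thus ∫_0^3/2 u'(x) v'(x) dx = ∫_0^3/2 f(x) v(x) dx + [u'(x) v(x)]_0^3/2.
Choose V so that boundary terms are either known or forced to vanish.
u has homogeneous Neumann: u'(0) = u'(3/2) = 0. So [u' v]_0^3/2 = 0·v(3/2) − 0·v(0) = 0 for any v; take V = H^1(0, 3/2).
Weak formulation: find u (satisfying any essential BC) such that ∫_0^3/2 u'(x) v'(x) dx = ∫_0^3/2 f v dx for all v ∈ V (homogeneous Neumann, so boundary terms vanish).
Substituting f(x) = 3*x^2 + 2*x - 15/4, the right-hand side is ∫_0^3/2 (3*x^2 + 2*x - 15/4) v dx.
Compatibility check (pure Neumann): taking v ≡ 1 ∈ V gives 0 = ∫_0^3/2 f dx + (0) − (0), i.e. ∫_0^3/2 f dx must equal u'(0) − u'(3/2) = 0. Indeed ∫_0^3/2 (3*x^2 + 2*x - 15/4) dx = 0, so the data are compatible. The solution is then unique only up to an additive constant (fix it e.g. by requiring ∫_0^3/2 u dx = 0).


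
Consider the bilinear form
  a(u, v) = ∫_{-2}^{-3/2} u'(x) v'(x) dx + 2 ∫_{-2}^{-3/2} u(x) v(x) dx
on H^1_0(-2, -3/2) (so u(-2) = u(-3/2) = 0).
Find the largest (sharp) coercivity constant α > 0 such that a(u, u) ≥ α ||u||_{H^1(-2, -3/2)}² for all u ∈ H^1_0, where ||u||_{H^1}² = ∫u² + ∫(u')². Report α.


α = 1

Coercivity of a(·,·) on H^1_0(-2, -3/2) means a(u, u) ≥ α ||u||_{H^1}² for every u ∈ H^1_0.
The interval has length L = 1/2, and Poincaré/coercivity depend only on L. Here a(u, u) = ∫(u')² + (2)·∫u².
Here c = 2 ≥ 1, so a(u,u) = ∫(u')² + c∫u² ≥ ∫(u')² + ∫u² = ||u||_{H^1}², i.e. α = 1 works. No larger α is possible: a(u,u) ≥ α||u||_{H^1}² means (1−α)∫(u')² ≥ (α−c)∫u², and for the modes u_n = sin(nπ(x−x₀)/L) (x₀ the left endpoint) one has ∫u_n²/∫(u_n')² = (L/(nπ))² → 0, so a(u_n,u_n)/||u_n||_{H^1}² → 1. Hence the optimal constant is α = 1.
Therefore α = 1.


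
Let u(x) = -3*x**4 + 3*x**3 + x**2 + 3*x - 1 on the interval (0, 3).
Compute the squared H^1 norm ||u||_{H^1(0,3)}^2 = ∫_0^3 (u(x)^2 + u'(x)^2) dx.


||u||_{H^1}^2 = 517551/20

The H^1 norm (squared) on an interval (0, L) is
  ||u||_{H^1}^2 = ∫_0^L u(x)^2 dx + ∫_0^L u'(x)^2 dx.
Compute u'(x) = -12*x**3 + 9*x**2 + 2*x + 3.
Then u(x)^2 = 9*x**8 - 18*x**7 + 3*x**6 - 12*x**5 + 25*x**4 + 7*x**2 - 6*x + 1 and u'(x)^2 = 144*x**6 - 216*x**5 + 33*x**4 - 36*x**3 + 58*x**2 + 12*x + 9.
Integrate each monomial from 0 to 3 using ∫_0^3 c·x^n dx = c·3^(n+1)/(n+1):
  ∫_0^3 u(x)^2 dx = ∫_0^3 (9*x^8 - 18*x^7 + 3*x^6 - 12*x^5 + 25*x^4 + 7*x^2 - 6*x + 1) dx. Term by term:
    ∫_0^3 9*x^8 dx = 19683;  ∫_0^3 -18*x^7 dx = -59049/4;  ∫_0^3 3*x^6 dx = 6561/7;
    ∫_0^3 -12*x^5 dx = -1458;  ∫_0^3 25*x^4 dx = 1215;  ∫_0^3 7*x^2 dx = 63;
    ∫_0^3 -6*x dx = -27;  ∫_0^3 1 dx = 3.
  Sum: 19683 − 59049/4 + 6561/7 − 1458 + 1215 + 63 − 27 + 3 = 158313/28.
  ∫_0^3 u'(x)^2 dx = ∫_0^3 (144*x^6 - 216*x^5 + 33*x^4 - 36*x^3 + 58*x^2 + 12*x + 9) dx. Term by term:
    ∫_0^3 144*x^6 dx = 314928/7;  ∫_0^3 -216*x^5 dx = -26244;  ∫_0^3 33*x^4 dx = 8019/5;
    ∫_0^3 -36*x^3 dx = -729;  ∫_0^3 58*x^2 dx = 522;  ∫_0^3 12*x dx = 54;
    ∫_0^3 9 dx = 27.
  Sum: 314928/7 − 26244 + 8019/5 − 729 + 522 + 54 + 27 = 707823/35.
Adding: ||u||_{H^1}^2 = 158313/28 + 707823/35 = 517551/20.


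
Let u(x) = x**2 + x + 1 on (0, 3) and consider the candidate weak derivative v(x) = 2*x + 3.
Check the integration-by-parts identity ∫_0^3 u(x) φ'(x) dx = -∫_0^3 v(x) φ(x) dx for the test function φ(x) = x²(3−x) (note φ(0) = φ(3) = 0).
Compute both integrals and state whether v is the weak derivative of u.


LHS = -621/20, RHS = -891/20. No, v is not the weak derivative of u.

u(x) = x**2 + x + 1, classical derivative u'(x) = 2*x + 1.
φ(x) = x²(3−x), so φ'(x) = 3*x*(2 - x).
Note φ(0) = φ(3) = 0, so the boundary term u·φ vanishes.
LHS = ∫_0^3 u(x) φ'(x) dx = ∫_0^3 (-3*x^4 + 3*x^3 + 3*x^2 + 6*x) dx. Term by term:
  ∫_0^3 -3*x^4 dx = -729/5;  ∫_0^3 3*x^3 dx = 243/4;  ∫_0^3 3*x^2 dx = 27;
  ∫_0^3 6*x dx = 27.
Sum: -729/5 + 243/4 + 27 + 27 = -621/20.
So LHS = -621/20.
∫_0^3 v(x) φ(x) dx = ∫_0^3 (-2*x^4 + 3*x^3 + 9*x^2) dx. Term by term:
  ∫_0^3 -2*x^4 dx = -486/5;  ∫_0^3 3*x^3 dx = 243/4;  ∫_0^3 9*x^2 dx = 81.
Sum: -486/5 + 243/4 + 81 = 891/20.
So RHS = -∫_0^3 v(x) φ(x) dx = -891/20.
LHS − RHS = 27/2 ≠ 0, so the identity fails.
(For a valid weak derivative the identity must hold for EVERY test function, in particular this one. The failure shows v is NOT the weak derivative of u.)
Correct weak derivative would be u'(x) = 2*x + 1.


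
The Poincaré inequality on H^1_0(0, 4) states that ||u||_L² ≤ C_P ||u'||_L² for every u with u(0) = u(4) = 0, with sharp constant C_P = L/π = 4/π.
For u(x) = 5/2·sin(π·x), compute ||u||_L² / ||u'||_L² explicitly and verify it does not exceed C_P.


||u||_L² / ||u'||_L² = 1/π < C_P = 4/π.

u(x) = 5/2·sin(π·x), so u'(x) = 5*π*cos(π*x)/2.
Writing u(x) = A·sin(kπx/L) with A = 5/2 and k = 4, use ∫_0^L sin²(kπx/L) dx = L/2 and ∫_0^L cos²(kπx/L) dx = L/2.
u² = 25/4·sin²(π·x) and (u')² = 25*π^2/4·cos²(π·x), and each of sin², cos² integrates to L/2 = 2 over (0, 4).
∫_0^4 u² dx = 25/2, so ||u||_L² = 5*sqrt(2)/2.
∫_0^4 (u')² dx = 25*π^2/2, so ||u'||_L² = 5*sqrt(2)*π/2.
Ratio ||u||_L² / ||u'||_L² = 1/π.
Sharp Poincaré constant on H^1_0(0, 4) is C_P = L/π = 4/π, achieved by sin(π/4·x).
This is the k = 4 harmonic; the ratio L/(kπ) is strictly less than C_P = L/π, consistent with the sharp inequality ||u||_L² ≤ C_P ||u'||_L².


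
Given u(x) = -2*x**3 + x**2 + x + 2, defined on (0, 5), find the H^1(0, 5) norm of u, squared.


||u||_{H^1}^2 = 2106875/42

The H^1 norm (squared) on an interval (0, L) is
  ||u||_{H^1}^2 = ∫_0^L u(x)^2 dx + ∫_0^L u'(x)^2 dx.
Compute u'(x) = -6*x**2 + 2*x + 1.
Then u(x)^2 = 4*x**6 - 4*x**5 - 3*x**4 - 6*x**3 + 5*x**2 + 4*x + 4 and u'(x)^2 = 36*x**4 - 24*x**3 - 8*x**2 + 4*x + 1.
Integrate each monomial from 0 to 5 using ∫_0^5 c·x^n dx = c·5^(n+1)/(n+1):
  ∫_0^5 u(x)^2 dx = ∫_0^5 (4*x^6 - 4*x^5 - 3*x^4 - 6*x^3 + 5*x^2 + 4*x + 4) dx. Term by term:
    ∫_0^5 4*x^6 dx = 312500/7;  ∫_0^5 -4*x^5 dx = -31250/3;  ∫_0^5 -3*x^4 dx = -1875;
    ∫_0^5 -6*x^3 dx = -1875/2;  ∫_0^5 5*x^2 dx = 625/3;  ∫_0^5 4*x dx = 50;
    ∫_0^5 4 dx = 20.
  Sum: 312500/7 − 31250/3 − 1875 − 1875/2 + 625/3 + 50 + 20 = 1331065/42.
  ∫_0^5 u'(x)^2 dx = ∫_0^5 (36*x^4 - 24*x^3 - 8*x^2 + 4*x + 1) dx. Term by term:
    ∫_0^5 36*x^4 dx = 22500;  ∫_0^5 -24*x^3 dx = -3750;  ∫_0^5 -8*x^2 dx = -1000/3;
    ∫_0^5 4*x dx = 50;  ∫_0^5 1 dx = 5.
  Sum: 22500 − 3750 − 1000/3 + 50 + 5 = 55415/3.
Adding: ||u||_{H^1}^2 = 1331065/42 + 55415/3 = 2106875/42.


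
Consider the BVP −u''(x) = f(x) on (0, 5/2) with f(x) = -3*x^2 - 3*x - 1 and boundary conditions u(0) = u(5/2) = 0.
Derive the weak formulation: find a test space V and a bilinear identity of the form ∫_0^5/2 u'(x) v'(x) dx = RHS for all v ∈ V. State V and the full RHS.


V = H^1_0(0, 5/2) (so v(0) = v(5/2) = 0); weak form: ∫_0^5/2 u'v' dx = ∫_0^5/2 (-3*x^2 - 3*x - 1) v dx for all v ∈ V.

Multiply both sides by a test function v and integrate from 0 to 5/2:
  ∫_0^5/2 −u''(x) v(x) dx = ∫_0^5/2 f(x) v(x) dx.
Integrate the LHS by parts once:
  ∫_0^5/2 −u'' v dx = −[u'(x) v(x)]_0^5/2 + ∫_0^5/2 u'(x) v'(x) dx.
Thus ∫_0^5/2 u'(x) v'(x) dx = ∫_0^5/2 f(x) v(x) dx + [u'(x) v(x)]_0^5/2.
Choose V so that boundary terms are either known or forced to vanish.
u is Dirichlet: u(0) = u(5/2) = 0. Let V = H^1_0(0, 5/2); then v(0) = v(5/2) = 0, and [u' v]_0^5/2 = 0.
Weak formulation: find u (satisfying any essential BC) such that ∫_0^5/2 u'(x) v'(x) dx = ∫_0^5/2 f v dx for all v ∈ V.
Substituting f(x) = -3*x^2 - 3*x - 1, the right-hand side is ∫_0^5/2 (-3*x^2 - 3*x - 1) v dx.


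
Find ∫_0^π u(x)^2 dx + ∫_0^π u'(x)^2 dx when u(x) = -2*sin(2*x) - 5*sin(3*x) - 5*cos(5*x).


||u||_{H^1(0,π)}^2 = -2080/21 + 460*π

u'(x) = 25*sin(5*x) - 4*cos(2*x) - 15*cos(3*x).
Expand u² and (u')² and integrate term by term on (0, π), using: for integers n ≥ 1, ∫_0^π sin²(nx) dx = ∫_0^π cos²(nx) dx = π/2; for n ≠ n', ∫_0^π sin(nx)sin(n'x) dx = ∫_0^π cos(nx)cos(n'x) dx = 0; and by product-to-sum, ∫_0^π sin(nx)cos(n'x) dx = ½∫_0^π [sin((n+n')x) + sin((n−n')x)] dx, which is 0 when n+n' is even and 2n/(n²−n'²) when n+n' is odd (it need not vanish on (0, π)).
  u² squared terms: (-5)²·∫cos(5x)² dx = 25·π/2 = 25*π/2;  (-5)²·∫sin(3x)² dx = 25·π/2 = 25*π/2;  (-2)²·∫sin(2x)² dx = 4·π/2 = 2*π.
  u² cross terms: 2·(-5)·(-5)·∫cos(5x)·sin(3x) dx = 50·(0) = 0;  2·(-5)·(-2)·∫cos(5x)·sin(2x) dx = 20·(-4/21) = -80/21;  2·(-5)·(-2)·∫sin(3x)·sin(2x) dx = 20·(0) = 0.
  So ∫_0^π u² dx = 25*π/2 + 25*π/2 + 2*π + 0 − 80/21 + 0 = -80/21 + 27*π.
  (u')² squared terms: (-15)²·∫cos(3x)² dx = 225·π/2 = 225*π/2;  (-4)²·∫cos(2x)² dx = 16·π/2 = 8*π;  (25)²·∫sin(5x)² dx = 625·π/2 = 625*π/2.
  (u')² cross terms: 2·(-15)·(-4)·∫cos(3x)·cos(2x) dx = 120·(0) = 0;  2·(-15)·(25)·∫cos(3x)·sin(5x) dx = -750·(0) = 0;  2·(-4)·(25)·∫cos(2x)·sin(5x) dx = -200·(10/21) = -2000/21.
  So ∫_0^π (u')² dx = 225*π/2 + 8*π + 625*π/2 + 0 + 0 − 2000/21 = -2000/21 + 433*π.
||u||_{H^1}^2 = (-80/21 + 27*π) + (-2000/21 + 433*π) = -2080/21 + 460*π.


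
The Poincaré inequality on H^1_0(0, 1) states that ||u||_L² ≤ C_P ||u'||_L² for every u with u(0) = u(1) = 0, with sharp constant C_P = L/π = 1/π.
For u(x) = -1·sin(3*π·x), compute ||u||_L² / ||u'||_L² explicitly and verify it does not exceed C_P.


||u||_L² / ||u'||_L² = 1/(3*π) < C_P = 1/π.

u(x) = -1·sin(3*π·x), so u'(x) = -3*π*cos(3*π*x).
Writing u(x) = A·sin(kπx/L) with A = -1 and k = 3, use ∫_0^L sin²(kπx/L) dx = L/2 and ∫_0^L cos²(kπx/L) dx = L/2.
u² = 1·sin²(3*π·x) and (u')² = 9*π^2·cos²(3*π·x), and each of sin², cos² integrates to L/2 = 1/2 over (0, 1).
∫_0^1 u² dx = 1/2, so ||u||_L² = sqrt(2)/2.
∫_0^1 (u')² dx = 9*π^2/2, so ||u'||_L² = 3*sqrt(2)*π/2.
Ratio ||u||_L² / ||u'||_L² = 1/(3*π).
Sharp Poincaré constant on H^1_0(0, 1) is C_P = L/π = 1/π, achieved by sin(π·x).
This is the k = 3 harmonic; the ratio L/(kπ) is strictly less than C_P = L/π, consistent with the sharp inequality ||u||_L² ≤ C_P ||u'||_L².


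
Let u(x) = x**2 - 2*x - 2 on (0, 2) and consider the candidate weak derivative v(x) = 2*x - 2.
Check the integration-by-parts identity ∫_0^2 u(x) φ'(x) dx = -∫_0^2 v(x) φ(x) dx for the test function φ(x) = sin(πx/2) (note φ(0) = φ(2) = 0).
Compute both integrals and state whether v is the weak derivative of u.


LHS = 0, RHS = 0. Yes, v = u' weakly.

u(x) = x**2 - 2*x - 2, classical derivative u'(x) = 2*x - 2.
φ(x) = sin(πx/2), so φ'(x) = π*cos(π*x/2)/2.
Note φ(0) = φ(2) = 0, so the boundary term u·φ vanishes.
LHS = ∫_0^2 u(x) φ'(x) dx = ∫_0^2 (π*x^2*cos(π*x/2)/2 - π*x*cos(π*x/2) - π*cos(π*x/2)) dx. Term by term:
  ∫_0^2 -π*cos(π*x/2) dx = 0;  ∫_0^2 π*x^2*cos(π*x/2)/2 dx = -8/π;  ∫_0^2 -π*x*cos(π*x/2) dx = 8/π.
Sum: 0 − 8/π + 8/π = 0.
So LHS = 0.
∫_0^2 v(x) φ(x) dx = ∫_0^2 (2*x*sin(π*x/2) - 2*sin(π*x/2)) dx. Term by term:
  ∫_0^2 -2*sin(π*x/2) dx = -8/π;  ∫_0^2 2*x*sin(π*x/2) dx = 8/π.
Sum: -8/π + 8/π = 0.
So RHS = -∫_0^2 v(x) φ(x) dx = 0.
LHS = RHS, so the identity holds for this test φ.
Moreover u is smooth here and v(x) = u'(x) = 2*x - 2 pointwise, so the identity holds for every test function. Hence v is the weak derivative of u.


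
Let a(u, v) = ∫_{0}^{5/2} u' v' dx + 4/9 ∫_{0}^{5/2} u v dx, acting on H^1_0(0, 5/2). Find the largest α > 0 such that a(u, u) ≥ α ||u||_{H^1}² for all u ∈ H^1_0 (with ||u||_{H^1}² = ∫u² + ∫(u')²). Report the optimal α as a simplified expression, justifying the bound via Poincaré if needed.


α = 4*(25 + 9*π^2)/(9*(25 + 4*π^2))

Coercivity of a(·,·) on H^1_0(0, 5/2) means a(u, u) ≥ α ||u||_{H^1}² for every u ∈ H^1_0.
The interval has length L = 5/2, and Poincaré/coercivity depend only on L. Here a(u, u) = ∫(u')² + (4/9)·∫u².
Here 0 < c = 4/9 < 1. The condition a(u,u) ≥ α||u||_{H^1}² reads (1−α)∫(u')² ≥ (α−c)∫u². Any admissible α is ≤ 1 (rapidly oscillating u have ∫u²/∫(u')² → 0), and α = 1 would force 0 ≥ (1−c)∫u², impossible since c < 1; so 1−α > 0. By the sharp Poincaré inequality on H^1_0 of an interval of length L, ∫(u')² ≥ (π/L)²∫u² with equality for the first sine mode sin(π(x−x₀)/L) (x₀ the left endpoint), so the inequality holds for all u iff (1−α)(π/L)² ≥ α − c, i.e. α ≤ ((π/L)² + c)/((π/L)² + 1) = (1 + c(L/π)²)/(1 + (L/π)²). With (π/L)² = 4*π^2/25 and c = 4/9, the largest admissible constant is α = ((π/L)² + c)/((π/L)² + 1).
Simplifying, α = 4*(25 + 9*π^2)/(9*(25 + 4*π^2)).


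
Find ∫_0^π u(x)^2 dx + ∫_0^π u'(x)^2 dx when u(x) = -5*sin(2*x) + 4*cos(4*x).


||u||_{H^1(0,π)}^2 = 397*π/2

u'(x) = -16*sin(4*x) - 10*cos(2*x).
Expand u² and (u')² and integrate term by term on (0, π), using: for integers n ≥ 1, ∫_0^π sin²(nx) dx = ∫_0^π cos²(nx) dx = π/2; for n ≠ n', ∫_0^π sin(nx)sin(n'x) dx = ∫_0^π cos(nx)cos(n'x) dx = 0; and by product-to-sum, ∫_0^π sin(nx)cos(n'x) dx = ½∫_0^π [sin((n+n')x) + sin((n−n')x)] dx, which is 0 when n+n' is even and 2n/(n²−n'²) when n+n' is odd (it need not vanish on (0, π)).
  u² squared terms: (-5)²·∫sin(2x)² dx = 25·π/2 = 25*π/2;  (4)²·∫cos(4x)² dx = 16·π/2 = 8*π.
  u² cross terms: 2·(-5)·(4)·∫sin(2x)·cos(4x) dx = -40·(0) = 0.
  So ∫_0^π u² dx = 25*π/2 + 8*π + 0 = 41*π/2.
  (u')² squared terms: (-16)²·∫sin(4x)² dx = 256·π/2 = 128*π;  (-10)²·∫cos(2x)² dx = 100·π/2 = 50*π.
  (u')² cross terms: 2·(-16)·(-10)·∫sin(4x)·cos(2x) dx = 320·(0) = 0.
  So ∫_0^π (u')² dx = 128*π + 50*π + 0 = 178*π.
||u||_{H^1}^2 = (41*π/2) + (178*π) = 397*π/2.


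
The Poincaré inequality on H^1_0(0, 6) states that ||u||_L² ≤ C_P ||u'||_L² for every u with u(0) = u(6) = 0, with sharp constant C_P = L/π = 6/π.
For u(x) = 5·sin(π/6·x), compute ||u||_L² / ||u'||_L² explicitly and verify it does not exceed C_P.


||u||_L² / ||u'||_L² = 6/π = C_P.

u(x) = 5·sin(π/6·x), so u'(x) = 5*π*cos(π*x/6)/6.
Writing u(x) = A·sin(kπx/L) with A = 5 and k = 1, use ∫_0^L sin²(kπx/L) dx = L/2 and ∫_0^L cos²(kπx/L) dx = L/2.
u² = 25·sin²(π/6·x) and (u')² = 25*π^2/36·cos²(π/6·x), and each of sin², cos² integrates to L/2 = 3 over (0, 6).
∫_0^6 u² dx = 75, so ||u||_L² = 5*sqrt(3).
∫_0^6 (u')² dx = 25*π^2/12, so ||u'||_L² = 5*sqrt(3)*π/6.
Ratio ||u||_L² / ||u'||_L² = 6/π.
Sharp Poincaré constant on H^1_0(0, 6) is C_P = L/π = 6/π, achieved by sin(π/6·x).
This is the k = 1 eigenfunction (up to amplitude), so the ratio equals the sharp Poincaré constant exactly.


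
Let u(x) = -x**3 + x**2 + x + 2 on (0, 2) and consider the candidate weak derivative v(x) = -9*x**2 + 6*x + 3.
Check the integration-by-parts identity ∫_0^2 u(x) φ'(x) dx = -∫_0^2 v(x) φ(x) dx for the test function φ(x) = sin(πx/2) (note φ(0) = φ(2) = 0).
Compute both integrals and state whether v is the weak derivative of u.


LHS = -96/π^3 + 12/π, RHS = -288/π^3 + 36/π. No, v is not the weak derivative of u.

u(x) = -x**3 + x**2 + x + 2, classical derivative u'(x) = -3*x**2 + 2*x + 1.
φ(x) = sin(πx/2), so φ'(x) = π*cos(π*x/2)/2.
Note φ(0) = φ(2) = 0, so the boundary term u·φ vanishes.
LHS = ∫_0^2 u(x) φ'(x) dx = ∫_0^2 (-π*x^3*cos(π*x/2)/2 + π*x^2*cos(π*x/2)/2 + π*x*cos(π*x/2)/2 + π*cos(π*x/2)) dx. Term by term:
  ∫_0^2 π*cos(π*x/2) dx = 0;  ∫_0^2 π*x*cos(π*x/2)/2 dx = -4/π;  ∫_0^2 π*x^2*cos(π*x/2)/2 dx = -8/π;
  ∫_0^2 -π*x^3*cos(π*x/2)/2 dx = -96/π^3 + 24/π.
Sum: 0 − 4/π − 8/π + -96/π^3 + 24/π = -96/π^3 + 12/π.
So LHS = -96/π^3 + 12/π.
∫_0^2 v(x) φ(x) dx = ∫_0^2 (-9*x^2*sin(π*x/2) + 6*x*sin(π*x/2) + 3*sin(π*x/2)) dx. Term by term:
  ∫_0^2 3*sin(π*x/2) dx = 12/π;  ∫_0^2 -9*x^2*sin(π*x/2) dx = -72/π + 288/π^3;  ∫_0^2 6*x*sin(π*x/2) dx = 24/π.
Sum: 12/π + -72/π + 288/π^3 + 24/π = -36/π + 288/π^3.
So RHS = -∫_0^2 v(x) φ(x) dx = -288/π^3 + 36/π.
LHS − RHS = -24/π + 192/π^3 ≠ 0, so the identity fails.
(For a valid weak derivative the identity must hold for EVERY test function, in particular this one. The failure shows v is NOT the weak derivative of u.)
Correct weak derivative would be u'(x) = -3*x**2 + 2*x + 1.


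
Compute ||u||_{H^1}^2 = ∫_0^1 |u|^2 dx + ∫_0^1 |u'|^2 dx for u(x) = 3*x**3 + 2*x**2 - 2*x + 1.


||u||_{H^1}^2 = 1847/70

The H^1 norm (squared) on an interval (0, L) is
  ||u||_{H^1}^2 = ∫_0^L u(x)^2 dx + ∫_0^L u'(x)^2 dx.
Compute u'(x) = 9*x**2 + 4*x - 2.
Then u(x)^2 = 9*x**6 + 12*x**5 - 8*x**4 - 2*x**3 + 8*x**2 - 4*x + 1 and u'(x)^2 = 81*x**4 + 72*x**3 - 20*x**2 - 16*x + 4.
Integrate each monomial from 0 to 1 using ∫_0^1 c·x^n dx = c·1^(n+1)/(n+1):
  ∫_0^1 u(x)^2 dx = ∫_0^1 (9*x^6 + 12*x^5 - 8*x^4 - 2*x^3 + 8*x^2 - 4*x + 1) dx. Term by term:
    ∫_0^1 9*x^6 dx = 9/7;  ∫_0^1 12*x^5 dx = 2;  ∫_0^1 -8*x^4 dx = -8/5;
    ∫_0^1 -2*x^3 dx = -1/2;  ∫_0^1 8*x^2 dx = 8/3;  ∫_0^1 -4*x dx = -2;
    ∫_0^1 1 dx = 1.
  Sum: 9/7 + 2 − 8/5 − 1/2 + 8/3 − 2 + 1 = 599/210.
  ∫_0^1 u'(x)^2 dx = ∫_0^1 (81*x^4 + 72*x^3 - 20*x^2 - 16*x + 4) dx. Term by term:
    ∫_0^1 81*x^4 dx = 81/5;  ∫_0^1 72*x^3 dx = 18;  ∫_0^1 -20*x^2 dx = -20/3;
    ∫_0^1 -16*x dx = -8;  ∫_0^1 4 dx = 4.
  Sum: 81/5 + 18 − 20/3 − 8 + 4 = 353/15.
Adding: ||u||_{H^1}^2 = 599/210 + 353/15 = 1847/70.


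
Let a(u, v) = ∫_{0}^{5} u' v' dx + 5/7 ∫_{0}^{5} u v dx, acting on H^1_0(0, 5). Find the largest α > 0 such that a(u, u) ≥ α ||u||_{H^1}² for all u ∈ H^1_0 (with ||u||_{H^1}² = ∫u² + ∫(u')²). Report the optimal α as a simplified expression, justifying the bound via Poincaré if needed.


α = (π^2 + 125/7)/(π^2 + 25)

Coercivity of a(·,·) on H^1_0(0, 5) means a(u, u) ≥ α ||u||_{H^1}² for every u ∈ H^1_0.
The interval has length L = 5, and Poincaré/coercivity depend only on L. Here a(u, u) = ∫(u')² + (5/7)·∫u².
Here 0 < c = 5/7 < 1. The condition a(u,u) ≥ α||u||_{H^1}² reads (1−α)∫(u')² ≥ (α−c)∫u². Any admissible α is ≤ 1 (rapidly oscillating u have ∫u²/∫(u')² → 0), and α = 1 would force 0 ≥ (1−c)∫u², impossible since c < 1; so 1−α > 0. By the sharp Poincaré inequality on H^1_0 of an interval of length L, ∫(u')² ≥ (π/L)²∫u² with equality for the first sine mode sin(π(x−x₀)/L) (x₀ the left endpoint), so the inequality holds for all u iff (1−α)(π/L)² ≥ α − c, i.e. α ≤ ((π/L)² + c)/((π/L)² + 1) = (1 + c(L/π)²)/(1 + (L/π)²). With (π/L)² = π^2/25 and c = 5/7, the largest admissible constant is α = ((π/L)² + c)/((π/L)² + 1).
Simplifying, α = (π^2 + 125/7)/(π^2 + 25).


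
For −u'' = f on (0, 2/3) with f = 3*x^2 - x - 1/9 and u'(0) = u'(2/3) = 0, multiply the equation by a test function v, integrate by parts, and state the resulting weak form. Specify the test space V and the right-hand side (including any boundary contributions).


V = H^1(0, 2/3) (no boundary constraint on v; u is determined up to an additive constant); weak form: ∫_0^2/3 u'v' dx = ∫_0^2/3 (3*x^2 - x - 1/9) v dx for all v ∈ V.

Multiply both sides by a test function v and integrate from 0 to 2/3:
  ∫_0^2/3 −u''(x) v(x) dx = ∫_0^2/3 f(x) v(x) dx.
Integrate the LHS by parts once:
  ∫_0^2/3 −u'' v dx = −[u'(x) v(x)]_0^2/3 + ∫_0^2/3 u'(x) v'(x) dx.
Thus ∫_0^2/3 u'(x) v'(x) dx = ∫_0^2/3 f(x) v(x) dx + [u'(x) v(x)]_0^2/3.
Choose V so that boundary terms are either known or forced to vanish.
u has homogeneous Neumann: u'(0) = u'(2/3) = 0. So [u' v]_0^2/3 = 0·v(2/3) − 0·v(0) = 0 for any v; take V = H^1(0, 2/3).
Weak formulation: find u (satisfying any essential BC) such that ∫_0^2/3 u'(x) v'(x) dx = ∫_0^2/3 f v dx for all v ∈ V (homogeneous Neumann, so boundary terms vanish).
Substituting f(x) = 3*x^2 - x - 1/9, the right-hand side is ∫_0^2/3 (3*x^2 - x - 1/9) v dx.
Compatibility check (pure Neumann): taking v ≡ 1 ∈ V gives 0 = ∫_0^2/3 f dx + (0) − (0), i.e. ∫_0^2/3 f dx must equal u'(0) − u'(2/3) = 0. Indeed ∫_0^2/3 (3*x^2 - x - 1/9) dx = 0, so the data are compatible. The solution is then unique only up to an additive constant (fix it e.g. by requiring ∫_0^2/3 u dx = 0).


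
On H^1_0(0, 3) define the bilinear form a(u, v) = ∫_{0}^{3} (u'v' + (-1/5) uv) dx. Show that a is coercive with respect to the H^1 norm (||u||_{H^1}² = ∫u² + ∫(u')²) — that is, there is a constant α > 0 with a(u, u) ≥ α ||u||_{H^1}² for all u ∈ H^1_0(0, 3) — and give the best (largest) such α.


α = (-9/5 + π^2)/(9 + π^2)

Coercivity of a(·,·) on H^1_0(0, 3) means a(u, u) ≥ α ||u||_{H^1}² for every u ∈ H^1_0.
The interval has length L = 3, and Poincaré/coercivity depend only on L. Here a(u, u) = ∫(u')² + (-1/5)·∫u².
Here c = -1/5 < 0 with |c| < (π/L)² = π^2/9, so coercivity still holds. The condition a(u,u) ≥ α||u||_{H^1}² reads (1−α)∫(u')² ≥ (α−c)∫u². Any admissible α is ≤ 1 (rapidly oscillating u have ∫u²/∫(u')² → 0), and α = 1 would force 0 ≥ (1−c)∫u², impossible since c < 1; so 1−α > 0. By the sharp Poincaré inequality on H^1_0 of an interval of length L, ∫(u')² ≥ (π/L)²∫u² with equality for the first sine mode sin(π(x−x₀)/L) (x₀ the left endpoint), so the inequality holds for all u iff (1−α)(π/L)² ≥ α − c, i.e. α ≤ ((π/L)² + c)/((π/L)² + 1) = (1 + c(L/π)²)/(1 + (L/π)²). (Direct route, valid since c ≤ 0: Poincaré gives c∫u² ≥ c(L/π)²∫(u')², so a(u,u) ≥ (1 + c(L/π)²)∫(u')², while ||u||_{H^1}² ≤ (1 + (L/π)²)∫(u')²; dividing yields the same α.) With (π/L)² = π^2/9 and c = -1/5, the largest admissible constant is α = ((π/L)² + c)/((π/L)² + 1).
Simplifying, α = (-9/5 + π^2)/(9 + π^2).
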